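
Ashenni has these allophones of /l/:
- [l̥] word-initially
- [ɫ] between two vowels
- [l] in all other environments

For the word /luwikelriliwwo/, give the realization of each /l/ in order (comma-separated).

Occurrence 1 (position 1): word-initially → [l̥].
Occurrence 2 (position 7): no conditioning environment matches → elsewhere allophone [l].
Occurrence 3 (position 10): between two vowels → [ɫ].

[l̥], [l], [ɫ]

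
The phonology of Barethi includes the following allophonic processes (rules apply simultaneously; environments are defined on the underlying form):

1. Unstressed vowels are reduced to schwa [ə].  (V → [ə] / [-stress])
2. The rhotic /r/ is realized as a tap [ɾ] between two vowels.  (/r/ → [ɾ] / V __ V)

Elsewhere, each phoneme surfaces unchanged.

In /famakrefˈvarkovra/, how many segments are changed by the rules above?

Segments that undergo a rule: /a/ → [ə] (rule 1); /a/ → [ə] (rule 1); /e/ → [ə] (rule 1); /o/ → [ə] (rule 1); /a/ → [ə] (rule 1).
All other segments surface unchanged.

5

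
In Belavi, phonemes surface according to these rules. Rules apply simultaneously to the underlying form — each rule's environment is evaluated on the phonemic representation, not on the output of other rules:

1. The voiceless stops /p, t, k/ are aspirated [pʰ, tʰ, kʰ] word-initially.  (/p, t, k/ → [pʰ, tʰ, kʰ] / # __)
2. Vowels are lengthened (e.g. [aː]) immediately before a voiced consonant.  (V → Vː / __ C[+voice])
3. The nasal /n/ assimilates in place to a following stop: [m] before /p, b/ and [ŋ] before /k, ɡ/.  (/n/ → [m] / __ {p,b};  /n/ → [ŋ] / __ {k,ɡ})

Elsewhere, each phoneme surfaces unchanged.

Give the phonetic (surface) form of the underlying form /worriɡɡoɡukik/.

[woːrriːɡɡoːɡukik]

/w/ — not in any rule's target class → [w].
/o/ meets the environment for rule 2 (before a voiced consonant) → [oː].
/r/ stays [r].
/r/ stays [r].
/i/ (between /r/ and /ɡ/) occurs before a voiced consonant → [iː] by rule 2.
/ɡ/ stays [ɡ].
/ɡ/ stays [ɡ].
/o/ (between /ɡ/ and /ɡ/): before a voiced consonant, so rule 2 applies → [oː].
/ɡ/ — not in any rule's target class → [ɡ].
/u/ (between /ɡ/ and /k/) is in the target of rule 2 but the environment (before a voiced consonant) is not met → [u].
/k/ (between /u/ and /i/): rule 1 targets it, but not word-initially → unchanged [k].
/i/ (between /k/ and /k/) fails the environment for rule 2, so it stays [i].
/k/ (word-final) is in the target of rule 1 but the environment (word-initially) is not met → [k].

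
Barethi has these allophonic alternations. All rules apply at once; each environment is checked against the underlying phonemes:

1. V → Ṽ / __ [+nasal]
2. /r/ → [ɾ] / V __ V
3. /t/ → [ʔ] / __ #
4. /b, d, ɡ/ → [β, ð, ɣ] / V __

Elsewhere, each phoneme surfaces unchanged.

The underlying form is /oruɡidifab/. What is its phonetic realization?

[oɾuɣiðifaβ]

/o/ — word-initial; rule 1 does not apply here → [o].
/r/ (between /o/ and /u/): between two vowels, so rule 2 applies → [ɾ].
/u/ (between /r/ and /ɡ/) is in the target of rule 1 but the environment (before a nasal consonant) is not met → [u].
/ɡ/ meets the environment for rule 4 (immediately after a vowel) → [ɣ].
/i/ (between /ɡ/ and /d/) fails the environment for rule 1, so it stays [i].
/d/ meets the environment for rule 4 (immediately after a vowel) → [ð].
/i/ — between /d/ and /f/; rule 1 does not apply here → [i].
/f/ (between /i/ and /a/) is unaffected → [f].
/a/ (between /f/ and /b/): rule 1 targets it, but not before a nasal consonant → unchanged [a].
/b/ meets the environment for rule 4 (immediately after a vowel) → [β].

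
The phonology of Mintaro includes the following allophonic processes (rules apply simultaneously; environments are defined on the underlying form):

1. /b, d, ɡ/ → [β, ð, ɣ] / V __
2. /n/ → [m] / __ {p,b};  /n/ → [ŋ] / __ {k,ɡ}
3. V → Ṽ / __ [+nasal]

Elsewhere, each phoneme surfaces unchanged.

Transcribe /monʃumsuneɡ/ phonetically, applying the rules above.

/m/ (word-initial) is unaffected → [m].
Rule 3 applies to /o/ (between /m/ and /n/: before a nasal consonant) → [õ].
/n/ — between /o/ and /ʃ/; rule 2 does not apply here → [n].
/ʃ/ (between /n/ and /u/): no rule targets it → [ʃ].
/u/ meets the environment for rule 3 (before a nasal consonant) → [ũ].
/m/ stays [m].
/s/ (between /m/ and /u/): no rule targets it → [s].
/u/ — between /s/ and /n/, before a nasal consonant — surfaces as [ũ] (rule 3).
/n/ — between /u/ and /e/; rule 2 does not apply here → [n].
/e/ (between /n/ and /ɡ/) fails the environment for rule 3, so it stays [e].
/ɡ/ (word-final): immediately after a vowel, so rule 1 applies → [ɣ].

[mõnʃũmsũneɣ]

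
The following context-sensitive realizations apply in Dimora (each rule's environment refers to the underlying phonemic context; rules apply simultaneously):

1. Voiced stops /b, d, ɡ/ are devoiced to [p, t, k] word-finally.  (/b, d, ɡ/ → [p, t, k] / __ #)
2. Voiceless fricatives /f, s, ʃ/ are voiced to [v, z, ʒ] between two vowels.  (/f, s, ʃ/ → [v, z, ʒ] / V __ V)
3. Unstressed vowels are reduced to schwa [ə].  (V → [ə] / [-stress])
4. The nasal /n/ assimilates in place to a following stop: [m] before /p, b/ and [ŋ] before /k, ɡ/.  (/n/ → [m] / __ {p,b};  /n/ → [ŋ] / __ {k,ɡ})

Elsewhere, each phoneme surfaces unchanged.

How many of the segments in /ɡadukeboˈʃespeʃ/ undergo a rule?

6

Segments that undergo a rule: /a/ → [ə] (rule 3); /u/ → [ə] (rule 3); /e/ → [ə] (rule 3); /o/ → [ə] (rule 3); /ʃ/ → [ʒ] (rule 2); /e/ → [ə] (rule 3).
All other segments surface unchanged.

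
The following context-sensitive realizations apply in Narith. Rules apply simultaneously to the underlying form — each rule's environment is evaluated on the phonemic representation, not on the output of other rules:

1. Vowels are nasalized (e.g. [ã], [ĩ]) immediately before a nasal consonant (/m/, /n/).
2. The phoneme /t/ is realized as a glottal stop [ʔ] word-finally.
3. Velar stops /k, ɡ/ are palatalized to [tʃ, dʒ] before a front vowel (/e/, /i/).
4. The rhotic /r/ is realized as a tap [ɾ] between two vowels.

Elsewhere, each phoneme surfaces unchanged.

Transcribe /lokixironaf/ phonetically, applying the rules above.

[lotʃixiɾõnaf]

/l/ stays [l].
/o/ (between /l/ and /k/) is in the target of rule 1 but the environment (before a nasal consonant) is not met → [o].
/k/ (between /o/ and /i/): before a front vowel, so rule 3 applies → [tʃ].
/i/ — between /k/ and /x/; rule 1 does not apply here → [i].
/x/ — not in any rule's target class → [x].
/i/ (between /x/ and /r/) fails the environment for rule 1, so it stays [i].
Rule 4 applies to /r/ (between /i/ and /o/: between two vowels) → [ɾ].
Rule 1 applies to /o/ (between /r/ and /n/: before a nasal consonant) → [õ].
/n/ stays [n].
/a/ (between /n/ and /f/) is in the target of rule 1 but the environment (before a nasal consonant) is not met → [a].
/f/ (word-final): no rule targets it → [f].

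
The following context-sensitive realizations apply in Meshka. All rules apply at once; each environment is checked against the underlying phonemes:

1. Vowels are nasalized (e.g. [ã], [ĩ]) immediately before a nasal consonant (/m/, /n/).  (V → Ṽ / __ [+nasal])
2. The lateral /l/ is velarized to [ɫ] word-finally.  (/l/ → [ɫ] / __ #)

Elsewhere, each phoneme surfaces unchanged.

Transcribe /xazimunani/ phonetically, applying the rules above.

[xazĩmũnãni]

/x/ — not in any rule's target class → [x].
/a/ — between /x/ and /z/; rule 1 does not apply here → [a].
/z/ (between /a/ and /i/) is unaffected → [z].
/i/ (between /z/ and /m/) occurs before a nasal consonant → [ĩ] by rule 1.
/m/ — not in any rule's target class → [m].
/u/ meets the environment for rule 1 (before a nasal consonant) → [ũ].
/n/ stays [n].
/a/ (between /n/ and /n/): before a nasal consonant, so rule 1 applies → [ã].
/n/ (between /a/ and /i/) is unaffected → [n].
/i/ (word-final) is in the target of rule 1 but the environment (before a nasal consonant) is not met → [i].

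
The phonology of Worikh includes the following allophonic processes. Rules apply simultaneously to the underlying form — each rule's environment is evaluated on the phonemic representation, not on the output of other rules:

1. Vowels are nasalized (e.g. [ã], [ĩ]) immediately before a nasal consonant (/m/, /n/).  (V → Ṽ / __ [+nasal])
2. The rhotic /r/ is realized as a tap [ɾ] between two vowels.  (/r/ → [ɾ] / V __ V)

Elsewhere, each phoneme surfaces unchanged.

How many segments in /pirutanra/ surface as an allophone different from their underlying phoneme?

Segments that undergo a rule: /r/ → [ɾ] (rule 2); /a/ → [ã] (rule 1).
All other segments surface unchanged.

2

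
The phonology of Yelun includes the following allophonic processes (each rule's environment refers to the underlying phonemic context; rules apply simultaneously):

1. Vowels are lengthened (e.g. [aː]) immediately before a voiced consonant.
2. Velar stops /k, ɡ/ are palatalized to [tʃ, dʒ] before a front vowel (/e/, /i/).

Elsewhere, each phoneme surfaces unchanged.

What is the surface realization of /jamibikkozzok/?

/j/ (word-initial): no rule targets it → [j].
/a/ — between /j/ and /m/, before a voiced consonant — surfaces as [aː] (rule 1).
/m/ — not in any rule's target class → [m].
/i/ (between /m/ and /b/) occurs before a voiced consonant → [iː] by rule 1.
/b/ — not in any rule's target class → [b].
/i/ (between /b/ and /k/) is in the target of rule 1 but the environment (before a voiced consonant) is not met → [i].
/k/ — between /i/ and /k/; rule 2 does not apply here → [k].
/k/ — between /k/ and /o/; rule 2 does not apply here → [k].
/o/ (between /k/ and /z/) occurs before a voiced consonant → [oː] by rule 1.
/z/ — not in any rule's target class → [z].
/z/ — not in any rule's target class → [z].
/o/ — between /z/ and /k/; rule 1 does not apply here → [o].
/k/ — word-final; rule 2 does not apply here → [k].

[jaːmiːbikkoːzzok]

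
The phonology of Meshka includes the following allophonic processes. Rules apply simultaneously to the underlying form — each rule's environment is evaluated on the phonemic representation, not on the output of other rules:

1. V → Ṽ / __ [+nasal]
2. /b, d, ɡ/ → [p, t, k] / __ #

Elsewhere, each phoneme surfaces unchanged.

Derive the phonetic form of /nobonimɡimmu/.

/n/ stays [n].
/o/ — between /n/ and /b/; rule 1 does not apply here → [o].
/b/ — between /o/ and /o/; rule 2 does not apply here → [b].
/o/ (between /b/ and /n/): before a nasal consonant, so rule 1 applies → [õ].
/n/ (between /o/ and /i/): no rule targets it → [n].
Rule 1 applies to /i/ (between /n/ and /m/: before a nasal consonant) → [ĩ].
/m/ (between /i/ and /ɡ/): no rule targets it → [m].
/ɡ/ (between /m/ and /i/) is in the target of rule 2 but the environment (word-finally) is not met → [ɡ].
/i/ — between /ɡ/ and /m/, before a nasal consonant — surfaces as [ĩ] (rule 1).
/m/ (between /i/ and /m/) is unaffected → [m].
/m/ (between /m/ and /u/) is unaffected → [m].
/u/ (word-final) is in the target of rule 1 but the environment (before a nasal consonant) is not met → [u].

[nobõnĩmɡĩmmu]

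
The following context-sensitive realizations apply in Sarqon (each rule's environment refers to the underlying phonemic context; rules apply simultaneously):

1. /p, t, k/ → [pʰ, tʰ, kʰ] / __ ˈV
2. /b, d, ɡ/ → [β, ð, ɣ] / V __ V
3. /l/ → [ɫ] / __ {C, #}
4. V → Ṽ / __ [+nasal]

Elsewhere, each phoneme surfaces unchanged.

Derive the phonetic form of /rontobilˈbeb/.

[rõntoβiɫˈbeb]

/r/ (word-initial): no rule targets it → [r].
Rule 4 applies to /o/ (between /r/ and /n/: before a nasal consonant) → [õ].
/n/ (between /o/ and /t/) is unaffected → [n].
/t/ — between /n/ and /o/; rule 1 does not apply here → [t].
/o/ (between /t/ and /b/) fails the environment for rule 4, so it stays [o].
/b/ — between /o/ and /i/, between two vowels — surfaces as [β] (rule 2).
/i/ (between /b/ and /l/): rule 4 targets it, but not before a nasal consonant → unchanged [i].
/l/ meets the environment for rule 3 (word-finally or immediately before a consonant) → [ɫ].
/b/ (between /l/ and /e/) fails the environment for rule 2, so it stays [b].
/e/ (between /b/ and /b/): rule 4 targets it, but not before a nasal consonant → unchanged [e].
/b/ — word-final; rule 2 does not apply here → [b].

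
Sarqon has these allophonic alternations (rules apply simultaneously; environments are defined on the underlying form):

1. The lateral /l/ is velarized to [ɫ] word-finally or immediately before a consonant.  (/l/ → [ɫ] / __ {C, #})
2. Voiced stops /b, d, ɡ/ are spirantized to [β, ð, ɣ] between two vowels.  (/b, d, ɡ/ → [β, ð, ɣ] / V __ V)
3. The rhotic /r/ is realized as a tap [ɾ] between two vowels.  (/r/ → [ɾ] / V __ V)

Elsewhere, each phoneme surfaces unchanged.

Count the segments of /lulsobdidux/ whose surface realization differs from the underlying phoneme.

Segments that undergo a rule: /l/ → [ɫ] (rule 1); /d/ → [ð] (rule 2).
All other segments surface unchanged.

2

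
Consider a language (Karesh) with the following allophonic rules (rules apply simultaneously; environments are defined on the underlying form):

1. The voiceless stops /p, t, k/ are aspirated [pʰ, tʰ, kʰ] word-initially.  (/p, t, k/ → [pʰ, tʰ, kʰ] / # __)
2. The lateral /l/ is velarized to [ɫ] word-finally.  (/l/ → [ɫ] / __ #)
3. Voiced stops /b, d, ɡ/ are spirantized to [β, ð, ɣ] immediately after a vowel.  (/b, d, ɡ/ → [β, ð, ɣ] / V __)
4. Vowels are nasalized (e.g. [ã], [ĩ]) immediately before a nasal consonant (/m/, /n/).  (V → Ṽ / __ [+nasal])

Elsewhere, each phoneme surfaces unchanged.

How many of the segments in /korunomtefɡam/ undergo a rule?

Segments that undergo a rule: /k/ → [kʰ] (rule 1); /u/ → [ũ] (rule 4); /o/ → [õ] (rule 4); /a/ → [ã] (rule 4).
All other segments surface unchanged.

4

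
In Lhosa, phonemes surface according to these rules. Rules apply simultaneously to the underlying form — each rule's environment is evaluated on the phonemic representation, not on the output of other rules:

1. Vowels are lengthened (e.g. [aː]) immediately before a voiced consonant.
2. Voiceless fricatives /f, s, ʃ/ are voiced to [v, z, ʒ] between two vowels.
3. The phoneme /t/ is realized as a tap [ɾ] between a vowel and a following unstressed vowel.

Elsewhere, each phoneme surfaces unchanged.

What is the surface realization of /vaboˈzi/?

[vaːboːˈzi]

/a/ (between /v/ and /b/) occurs before a voiced consonant → [aː] by rule 1.
Rule 1 applies to /o/ (between /b/ and /z/: before a voiced consonant) → [oː].
/i/ (word-final) is in the target of rule 1 but the environment (before a voiced consonant) is not met → [i].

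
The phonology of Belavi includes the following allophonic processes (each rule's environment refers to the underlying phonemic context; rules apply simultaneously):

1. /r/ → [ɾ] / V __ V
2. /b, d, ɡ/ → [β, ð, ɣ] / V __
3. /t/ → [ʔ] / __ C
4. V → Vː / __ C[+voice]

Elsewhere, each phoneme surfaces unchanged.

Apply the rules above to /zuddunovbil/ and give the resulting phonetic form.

/u/ (between /z/ and /d/) occurs before a voiced consonant → [uː] by rule 4.
/d/ meets the environment for rule 2 (immediately after a vowel) → [ð].
/d/ — between /d/ and /u/; rule 2 does not apply here → [d].
/u/ (between /d/ and /n/): before a voiced consonant, so rule 4 applies → [uː].
Rule 4 applies to /o/ (between /n/ and /v/: before a voiced consonant) → [oː].
/b/ (between /v/ and /i/): rule 2 targets it, but not immediately after a vowel → unchanged [b].
/i/ — between /b/ and /l/, before a voiced consonant — surfaces as [iː] (rule 4).

[zuːðduːnoːvbiːl]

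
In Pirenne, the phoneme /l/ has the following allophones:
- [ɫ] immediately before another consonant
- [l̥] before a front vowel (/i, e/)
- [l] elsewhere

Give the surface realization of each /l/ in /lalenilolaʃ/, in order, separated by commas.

[l], [l̥], [l], [l]

Occurrence 1 (position 1): no conditioning environment matches → elsewhere allophone [l].
Occurrence 2 (position 3): before a front vowel (/i, e/) → [l̥].
Occurrence 3 (position 7): no conditioning environment matches → elsewhere allophone [l].
Occurrence 4 (position 9): no conditioning environment matches → elsewhere allophone [l].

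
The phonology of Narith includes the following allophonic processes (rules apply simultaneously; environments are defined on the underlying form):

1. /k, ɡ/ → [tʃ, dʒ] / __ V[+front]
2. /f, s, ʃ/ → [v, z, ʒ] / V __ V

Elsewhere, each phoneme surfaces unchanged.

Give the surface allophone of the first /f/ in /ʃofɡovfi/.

[f]

/f/ (between /o/ and /ɡ/) fails the environment for rule 2, so it stays [f].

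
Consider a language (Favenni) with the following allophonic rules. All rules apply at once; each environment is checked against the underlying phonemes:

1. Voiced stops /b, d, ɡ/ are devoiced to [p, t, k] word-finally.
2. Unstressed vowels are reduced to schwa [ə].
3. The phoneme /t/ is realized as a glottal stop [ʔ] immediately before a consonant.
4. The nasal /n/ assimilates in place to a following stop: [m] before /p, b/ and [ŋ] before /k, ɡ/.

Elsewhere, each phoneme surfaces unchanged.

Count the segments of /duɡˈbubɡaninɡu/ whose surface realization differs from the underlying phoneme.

5

Segments that undergo a rule: /u/ → [ə] (rule 2); /a/ → [ə] (rule 2); /i/ → [ə] (rule 2); /n/ → [ŋ] (rule 4); /u/ → [ə] (rule 2).
All other segments surface unchanged.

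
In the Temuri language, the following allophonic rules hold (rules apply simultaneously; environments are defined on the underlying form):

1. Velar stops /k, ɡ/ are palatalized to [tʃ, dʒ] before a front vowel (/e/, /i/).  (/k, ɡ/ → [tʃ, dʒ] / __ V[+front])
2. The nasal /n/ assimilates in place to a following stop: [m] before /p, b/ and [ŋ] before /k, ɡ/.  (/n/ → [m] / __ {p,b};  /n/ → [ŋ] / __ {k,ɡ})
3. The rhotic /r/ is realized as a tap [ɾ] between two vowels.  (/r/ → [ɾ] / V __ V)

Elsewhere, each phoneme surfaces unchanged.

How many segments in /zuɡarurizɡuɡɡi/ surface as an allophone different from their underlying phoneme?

3

Segments that undergo a rule: /r/ → [ɾ] (rule 3); /r/ → [ɾ] (rule 3); /ɡ/ → [dʒ] (rule 1).
All other segments surface unchanged.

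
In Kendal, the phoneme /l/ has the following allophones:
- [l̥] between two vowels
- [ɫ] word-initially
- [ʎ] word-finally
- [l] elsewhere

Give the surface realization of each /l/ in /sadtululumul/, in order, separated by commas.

Occurrence 1 (position 6): between two vowels → [l̥].
Occurrence 2 (position 8): between two vowels → [l̥].
Occurrence 3 (position 12): word-finally → [ʎ].

[l̥], [l̥], [ʎ]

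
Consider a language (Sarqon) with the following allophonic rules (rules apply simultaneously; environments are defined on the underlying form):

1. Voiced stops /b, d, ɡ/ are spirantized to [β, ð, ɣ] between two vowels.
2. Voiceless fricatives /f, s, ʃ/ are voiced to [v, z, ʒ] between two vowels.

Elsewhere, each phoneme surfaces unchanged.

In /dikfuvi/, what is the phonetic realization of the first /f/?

[f]

/f/ (between /k/ and /u/) fails the environment for rule 2, so it stays [f].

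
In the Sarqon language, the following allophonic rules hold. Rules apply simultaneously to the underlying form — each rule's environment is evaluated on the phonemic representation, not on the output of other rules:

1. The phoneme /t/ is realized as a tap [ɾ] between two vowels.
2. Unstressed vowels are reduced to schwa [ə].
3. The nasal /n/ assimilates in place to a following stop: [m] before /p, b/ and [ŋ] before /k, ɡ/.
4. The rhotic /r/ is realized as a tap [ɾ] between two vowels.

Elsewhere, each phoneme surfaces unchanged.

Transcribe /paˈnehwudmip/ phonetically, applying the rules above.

[pəˈnehwədməp]

/p/ — not in any rule's target class → [p].
/a/ (between /p/ and /n/): in an unstressed syllable, so rule 2 applies → [ə].
/n/ (between /a/ and /e/) is in the target of rule 3 but the environment (before a labial or velar stop) is not met → [n].
/e/ (between /n/ and /h/) is in the target of rule 2 but the environment (in an unstressed syllable) is not met → [e].
/h/ (between /e/ and /w/): no rule targets it → [h].
/w/ — not in any rule's target class → [w].
/u/ (between /w/ and /d/) occurs in an unstressed syllable → [ə] by rule 2.
/d/ stays [d].
/m/ (between /d/ and /i/) is unaffected → [m].
Rule 2 applies to /i/ (between /m/ and /p/: in an unstressed syllable) → [ə].
/p/ stays [p].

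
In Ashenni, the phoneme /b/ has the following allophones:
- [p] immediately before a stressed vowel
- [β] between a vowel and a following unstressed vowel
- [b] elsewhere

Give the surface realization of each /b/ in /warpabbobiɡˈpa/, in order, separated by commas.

Occurrence 1 (position 6): no conditioning environment matches → elsewhere allophone [b].
Occurrence 2 (position 7): no conditioning environment matches → elsewhere allophone [b].
Occurrence 3 (position 9): between a vowel and a following unstressed vowel → [β].

[b], [b], [β]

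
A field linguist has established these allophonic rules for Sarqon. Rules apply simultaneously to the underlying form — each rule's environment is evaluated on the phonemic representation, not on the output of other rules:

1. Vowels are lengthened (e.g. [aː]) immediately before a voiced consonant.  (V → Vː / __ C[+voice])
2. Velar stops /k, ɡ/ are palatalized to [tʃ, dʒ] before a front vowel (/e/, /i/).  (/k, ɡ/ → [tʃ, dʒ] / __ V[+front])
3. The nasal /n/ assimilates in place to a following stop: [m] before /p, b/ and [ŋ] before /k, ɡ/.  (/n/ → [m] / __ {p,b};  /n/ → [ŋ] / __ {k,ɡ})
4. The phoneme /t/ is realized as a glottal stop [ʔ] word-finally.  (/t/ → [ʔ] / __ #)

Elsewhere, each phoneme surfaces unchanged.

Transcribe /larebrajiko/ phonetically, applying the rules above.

/a/ (between /l/ and /r/): before a voiced consonant, so rule 1 applies → [aː].
/e/ — between /r/ and /b/, before a voiced consonant — surfaces as [eː] (rule 1).
/a/ meets the environment for rule 1 (before a voiced consonant) → [aː].
/i/ (between /j/ and /k/) is in the target of rule 1 but the environment (before a voiced consonant) is not met → [i].
/k/ (between /i/ and /o/) fails the environment for rule 2, so it stays [k].
/o/ (word-final): rule 1 targets it, but not before a voiced consonant → unchanged [o].

[laːreːbraːjiko]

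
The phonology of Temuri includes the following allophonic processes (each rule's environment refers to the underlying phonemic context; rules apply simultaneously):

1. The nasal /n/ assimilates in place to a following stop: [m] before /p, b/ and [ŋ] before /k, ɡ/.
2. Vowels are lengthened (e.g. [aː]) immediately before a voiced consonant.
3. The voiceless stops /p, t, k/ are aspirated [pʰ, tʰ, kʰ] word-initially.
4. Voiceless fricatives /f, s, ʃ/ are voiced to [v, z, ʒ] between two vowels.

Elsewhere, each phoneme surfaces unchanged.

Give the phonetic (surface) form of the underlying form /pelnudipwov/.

[pʰeːlnuːdipwoːv]

/p/ (word-initial): word-initially, so rule 3 applies → [pʰ].
/e/ (between /p/ and /l/) occurs before a voiced consonant → [eː] by rule 2.
/l/ (between /e/ and /n/) is unaffected → [l].
/n/ — between /l/ and /u/; rule 1 does not apply here → [n].
Rule 2 applies to /u/ (between /n/ and /d/: before a voiced consonant) → [uː].
/d/ — not in any rule's target class → [d].
/i/ (between /d/ and /p/) fails the environment for rule 2, so it stays [i].
/p/ (between /i/ and /w/): rule 3 targets it, but not word-initially → unchanged [p].
/w/ — not in any rule's target class → [w].
/o/ meets the environment for rule 2 (before a voiced consonant) → [oː].
/v/ (word-final): no rule targets it → [v].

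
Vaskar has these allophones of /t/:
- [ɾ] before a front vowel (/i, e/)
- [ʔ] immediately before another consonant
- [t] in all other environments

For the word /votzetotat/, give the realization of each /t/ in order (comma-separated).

Occurrence 1 (position 3): immediately before another consonant → [ʔ].
Occurrence 2 (position 6): no conditioning environment matches → elsewhere allophone [t].
Occurrence 3 (position 8): no conditioning environment matches → elsewhere allophone [t].
Occurrence 4 (position 10): no conditioning environment matches → elsewhere allophone [t].

[ʔ], [t], [t], [t]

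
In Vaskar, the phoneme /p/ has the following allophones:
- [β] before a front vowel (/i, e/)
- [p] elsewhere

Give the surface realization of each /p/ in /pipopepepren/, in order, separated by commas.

[β], [p], [β], [β], [p]

Occurrence 1 (position 1): before a front vowel (/i, e/) → [β].
Occurrence 2 (position 3): no conditioning environment matches → elsewhere allophone [p].
Occurrence 3 (position 5): before a front vowel (/i, e/) → [β].
Occurrence 4 (position 7): before a front vowel (/i, e/) → [β].
Occurrence 5 (position 9): no conditioning environment matches → elsewhere allophone [p].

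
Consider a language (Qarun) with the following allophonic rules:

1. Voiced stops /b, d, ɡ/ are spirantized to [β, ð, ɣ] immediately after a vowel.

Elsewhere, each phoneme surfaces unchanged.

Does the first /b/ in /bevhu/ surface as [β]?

No

/b/ (word-initial) fails the environment for rule 1, so it stays [b].
The actual realization is [b], not [β].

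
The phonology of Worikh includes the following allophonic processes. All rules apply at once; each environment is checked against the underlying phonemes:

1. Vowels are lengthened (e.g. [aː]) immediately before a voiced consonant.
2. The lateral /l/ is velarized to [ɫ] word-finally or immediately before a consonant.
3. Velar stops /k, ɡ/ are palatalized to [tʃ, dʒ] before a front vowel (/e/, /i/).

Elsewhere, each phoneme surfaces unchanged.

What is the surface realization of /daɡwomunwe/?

/a/ (between /d/ and /ɡ/): before a voiced consonant, so rule 1 applies → [aː].
/ɡ/ (between /a/ and /w/): rule 3 targets it, but not before a front vowel → unchanged [ɡ].
/o/ — between /w/ and /m/, before a voiced consonant — surfaces as [oː] (rule 1).
Rule 1 applies to /u/ (between /m/ and /n/: before a voiced consonant) → [uː].
/e/ (word-final) fails the environment for rule 1, so it stays [e].

[daːɡwoːmuːnwe]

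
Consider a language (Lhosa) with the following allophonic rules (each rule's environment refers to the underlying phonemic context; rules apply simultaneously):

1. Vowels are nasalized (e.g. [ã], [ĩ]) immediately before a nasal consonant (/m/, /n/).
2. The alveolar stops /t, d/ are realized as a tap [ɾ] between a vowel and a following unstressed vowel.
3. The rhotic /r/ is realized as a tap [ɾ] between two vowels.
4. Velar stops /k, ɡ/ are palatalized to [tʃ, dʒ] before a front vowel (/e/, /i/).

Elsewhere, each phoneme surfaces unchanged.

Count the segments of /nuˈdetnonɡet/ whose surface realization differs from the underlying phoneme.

2

Segments that undergo a rule: /o/ → [õ] (rule 1); /ɡ/ → [dʒ] (rule 4).
All other segments surface unchanged.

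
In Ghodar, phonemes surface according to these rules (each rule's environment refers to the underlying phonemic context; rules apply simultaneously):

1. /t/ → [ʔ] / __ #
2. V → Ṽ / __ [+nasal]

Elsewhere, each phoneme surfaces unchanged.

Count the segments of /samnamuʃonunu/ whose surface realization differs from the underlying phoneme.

4

Segments that undergo a rule: /a/ → [ã] (rule 2); /a/ → [ã] (rule 2); /o/ → [õ] (rule 2); /u/ → [ũ] (rule 2).
All other segments surface unchanged.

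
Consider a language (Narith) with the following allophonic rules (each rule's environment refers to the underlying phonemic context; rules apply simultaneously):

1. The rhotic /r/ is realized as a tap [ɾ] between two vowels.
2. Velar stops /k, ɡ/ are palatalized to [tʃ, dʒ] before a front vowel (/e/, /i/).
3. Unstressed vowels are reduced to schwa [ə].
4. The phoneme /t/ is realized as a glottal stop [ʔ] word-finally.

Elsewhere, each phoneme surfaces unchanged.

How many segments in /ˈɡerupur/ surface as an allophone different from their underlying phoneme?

4

Segments that undergo a rule: /ɡ/ → [dʒ] (rule 2); /r/ → [ɾ] (rule 1); /u/ → [ə] (rule 3); /u/ → [ə] (rule 3).
All other segments surface unchanged.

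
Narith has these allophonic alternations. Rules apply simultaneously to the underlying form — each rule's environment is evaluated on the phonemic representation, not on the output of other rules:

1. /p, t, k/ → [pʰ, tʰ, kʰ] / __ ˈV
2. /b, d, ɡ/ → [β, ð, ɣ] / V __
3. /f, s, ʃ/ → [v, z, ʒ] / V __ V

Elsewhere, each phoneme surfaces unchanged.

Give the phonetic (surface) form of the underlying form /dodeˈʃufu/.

/d/ (word-initial): rule 2 targets it, but not immediately after a vowel → unchanged [d].
/o/ (between /d/ and /d/) is unaffected → [o].
/d/ — between /o/ and /e/, immediately after a vowel — surfaces as [ð] (rule 2).
/e/ (between /d/ and /ʃ/): no rule targets it → [e].
/ʃ/ meets the environment for rule 3 (between two vowels) → [ʒ].
/u/ — not in any rule's target class → [u].
/f/ meets the environment for rule 3 (between two vowels) → [v].
/u/ (word-final): no rule targets it → [u].

[doðeˈʒuvu]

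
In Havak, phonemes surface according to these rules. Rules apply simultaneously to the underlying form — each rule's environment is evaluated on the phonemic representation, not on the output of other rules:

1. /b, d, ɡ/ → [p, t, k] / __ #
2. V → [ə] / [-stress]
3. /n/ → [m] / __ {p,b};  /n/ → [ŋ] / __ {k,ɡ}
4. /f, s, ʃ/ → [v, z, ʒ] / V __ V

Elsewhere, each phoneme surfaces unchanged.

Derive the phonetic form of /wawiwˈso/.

/w/ (word-initial): no rule targets it → [w].
/a/ meets the environment for rule 2 (in an unstressed syllable) → [ə].
/w/ (between /a/ and /i/): no rule targets it → [w].
/i/ (between /w/ and /w/): in an unstressed syllable, so rule 2 applies → [ə].
/w/ (between /i/ and /s/): no rule targets it → [w].
/s/ (between /w/ and /o/) is in the target of rule 4 but the environment (between two vowels) is not met → [s].
/o/ (word-final): rule 2 targets it, but not in an unstressed syllable → unchanged [o].

[wəwəwˈso]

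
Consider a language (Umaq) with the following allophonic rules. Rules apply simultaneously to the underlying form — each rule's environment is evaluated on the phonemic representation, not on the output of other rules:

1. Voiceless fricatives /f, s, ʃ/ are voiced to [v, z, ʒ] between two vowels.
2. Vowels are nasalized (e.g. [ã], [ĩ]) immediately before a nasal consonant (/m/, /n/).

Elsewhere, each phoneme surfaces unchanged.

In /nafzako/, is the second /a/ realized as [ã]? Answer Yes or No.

No

/a/ (between /z/ and /k/) fails the environment for rule 2, so it stays [a].
The actual realization is [a], not [ã].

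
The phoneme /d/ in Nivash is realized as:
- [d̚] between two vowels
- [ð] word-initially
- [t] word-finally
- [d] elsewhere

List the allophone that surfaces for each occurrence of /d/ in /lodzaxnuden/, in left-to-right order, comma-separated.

Occurrence 1 (position 3): no conditioning environment matches → elsewhere allophone [d].
Occurrence 2 (position 9): between two vowels → [d̚].

[d], [d̚]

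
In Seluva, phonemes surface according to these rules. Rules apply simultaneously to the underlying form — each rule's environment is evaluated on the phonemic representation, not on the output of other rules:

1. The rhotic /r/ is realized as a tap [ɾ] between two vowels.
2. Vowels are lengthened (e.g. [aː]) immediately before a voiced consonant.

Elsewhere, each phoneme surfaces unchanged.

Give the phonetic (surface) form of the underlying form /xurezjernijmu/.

[xuːɾeːzjeːrniːjmu]

/x/ (word-initial) is unaffected → [x].
/u/ (between /x/ and /r/) occurs before a voiced consonant → [uː] by rule 2.
/r/ meets the environment for rule 1 (between two vowels) → [ɾ].
/e/ meets the environment for rule 2 (before a voiced consonant) → [eː].
/z/ (between /e/ and /j/): no rule targets it → [z].
/j/ (between /z/ and /e/) is unaffected → [j].
/e/ meets the environment for rule 2 (before a voiced consonant) → [eː].
/r/ — between /e/ and /n/; rule 1 does not apply here → [r].
/n/ — not in any rule's target class → [n].
/i/ — between /n/ and /j/, before a voiced consonant — surfaces as [iː] (rule 2).
/j/ — not in any rule's target class → [j].
/m/ — not in any rule's target class → [m].
/u/ (word-final): rule 2 targets it, but not before a voiced consonant → unchanged [u].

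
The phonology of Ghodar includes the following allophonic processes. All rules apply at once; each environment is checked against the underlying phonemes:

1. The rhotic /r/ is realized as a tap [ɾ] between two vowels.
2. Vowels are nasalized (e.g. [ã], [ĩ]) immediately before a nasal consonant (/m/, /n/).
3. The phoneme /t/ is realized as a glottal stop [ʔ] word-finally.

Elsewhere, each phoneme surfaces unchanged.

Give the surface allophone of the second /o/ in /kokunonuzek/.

/o/ (between /n/ and /n/) occurs before a nasal consonant → [õ] by rule 2.

[õ]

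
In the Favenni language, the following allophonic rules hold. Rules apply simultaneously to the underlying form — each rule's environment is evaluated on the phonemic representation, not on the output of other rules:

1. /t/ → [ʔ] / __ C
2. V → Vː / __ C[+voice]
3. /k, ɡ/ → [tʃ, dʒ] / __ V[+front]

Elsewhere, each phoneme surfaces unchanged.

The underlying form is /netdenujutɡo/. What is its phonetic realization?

[neʔdeːnuːjuʔɡo]

/n/ (word-initial) is unaffected → [n].
/e/ (between /n/ and /t/) is in the target of rule 2 but the environment (before a voiced consonant) is not met → [e].
Rule 1 applies to /t/ (between /e/ and /d/: immediately before a consonant) → [ʔ].
/d/ (between /t/ and /e/): no rule targets it → [d].
/e/ — between /d/ and /n/, before a voiced consonant — surfaces as [eː] (rule 2).
/n/ stays [n].
Rule 2 applies to /u/ (between /n/ and /j/: before a voiced consonant) → [uː].
/j/ (between /u/ and /u/): no rule targets it → [j].
/u/ (between /j/ and /t/): rule 2 targets it, but not before a voiced consonant → unchanged [u].
/t/ (between /u/ and /ɡ/) occurs immediately before a consonant → [ʔ] by rule 1.
/ɡ/ — between /t/ and /o/; rule 3 does not apply here → [ɡ].
/o/ (word-final) is in the target of rule 2 but the environment (before a voiced consonant) is not met → [o].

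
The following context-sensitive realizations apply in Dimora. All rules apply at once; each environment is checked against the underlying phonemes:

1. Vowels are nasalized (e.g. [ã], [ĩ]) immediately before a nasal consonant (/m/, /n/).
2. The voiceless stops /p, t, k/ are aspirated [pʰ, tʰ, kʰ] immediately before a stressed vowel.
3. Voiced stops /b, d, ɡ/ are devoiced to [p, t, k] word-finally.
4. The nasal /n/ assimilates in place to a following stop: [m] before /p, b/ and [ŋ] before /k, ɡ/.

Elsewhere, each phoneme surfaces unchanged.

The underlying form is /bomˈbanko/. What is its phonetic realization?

[bõmˈbãŋko]

/b/ (word-initial): rule 3 targets it, but not word-finally → unchanged [b].
Rule 1 applies to /o/ (between /b/ and /m/: before a nasal consonant) → [õ].
/b/ (between /m/ and /a/) is in the target of rule 3 but the environment (word-finally) is not met → [b].
/a/ (between /b/ and /n/) occurs before a nasal consonant → [ã] by rule 1.
Rule 4 applies to /n/ (between /a/ and /k/: before a labial or velar stop) → [ŋ].
/k/ (between /n/ and /o/): rule 2 targets it, but not immediately before a stressed vowel → unchanged [k].
/o/ (word-final): rule 1 targets it, but not before a nasal consonant → unchanged [o].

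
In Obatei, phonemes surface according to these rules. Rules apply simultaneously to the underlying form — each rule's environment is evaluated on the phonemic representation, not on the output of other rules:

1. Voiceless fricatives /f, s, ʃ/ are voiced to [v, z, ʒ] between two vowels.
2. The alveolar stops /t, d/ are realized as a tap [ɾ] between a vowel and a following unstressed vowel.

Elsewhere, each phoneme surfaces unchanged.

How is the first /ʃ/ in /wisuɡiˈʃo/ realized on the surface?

[ʒ]

/ʃ/ meets the environment for rule 1 (between two vowels) → [ʒ].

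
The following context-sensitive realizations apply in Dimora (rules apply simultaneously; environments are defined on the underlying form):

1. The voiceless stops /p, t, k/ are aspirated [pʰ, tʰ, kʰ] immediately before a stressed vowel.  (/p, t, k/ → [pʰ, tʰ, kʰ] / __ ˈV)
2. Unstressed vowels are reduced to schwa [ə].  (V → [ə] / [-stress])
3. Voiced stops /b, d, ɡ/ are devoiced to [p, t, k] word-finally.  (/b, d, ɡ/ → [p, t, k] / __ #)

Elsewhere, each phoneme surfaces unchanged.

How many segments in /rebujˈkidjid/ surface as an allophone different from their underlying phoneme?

5

Segments that undergo a rule: /e/ → [ə] (rule 2); /u/ → [ə] (rule 2); /k/ → [kʰ] (rule 1); /i/ → [ə] (rule 2); /d/ → [t] (rule 3).
All other segments surface unchanged.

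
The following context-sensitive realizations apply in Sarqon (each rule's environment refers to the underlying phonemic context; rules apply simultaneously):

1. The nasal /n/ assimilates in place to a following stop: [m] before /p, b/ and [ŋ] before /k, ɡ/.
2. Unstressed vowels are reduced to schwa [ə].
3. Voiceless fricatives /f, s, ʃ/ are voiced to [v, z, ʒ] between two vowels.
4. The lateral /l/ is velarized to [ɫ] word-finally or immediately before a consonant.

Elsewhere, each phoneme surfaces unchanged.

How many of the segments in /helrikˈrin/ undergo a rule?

Segments that undergo a rule: /e/ → [ə] (rule 2); /l/ → [ɫ] (rule 4); /i/ → [ə] (rule 2).
All other segments surface unchanged.

3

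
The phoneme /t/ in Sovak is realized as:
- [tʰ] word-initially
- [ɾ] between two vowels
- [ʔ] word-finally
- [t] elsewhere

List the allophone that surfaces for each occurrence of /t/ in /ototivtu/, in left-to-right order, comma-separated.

[ɾ], [ɾ], [t]

Occurrence 1 (position 2): between two vowels → [ɾ].
Occurrence 2 (position 4): between two vowels → [ɾ].
Occurrence 3 (position 7): no conditioning environment matches → elsewhere allophone [t].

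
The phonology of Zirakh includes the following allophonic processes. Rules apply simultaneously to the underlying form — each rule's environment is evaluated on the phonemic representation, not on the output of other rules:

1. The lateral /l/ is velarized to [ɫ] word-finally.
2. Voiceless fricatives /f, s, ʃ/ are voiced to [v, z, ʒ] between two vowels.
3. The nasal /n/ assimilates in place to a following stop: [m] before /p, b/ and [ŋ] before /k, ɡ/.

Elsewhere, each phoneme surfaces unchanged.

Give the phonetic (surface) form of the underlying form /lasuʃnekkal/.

/l/ (word-initial): rule 1 targets it, but not word-finally → unchanged [l].
/a/ stays [a].
Rule 2 applies to /s/ (between /a/ and /u/: between two vowels) → [z].
/u/ — not in any rule's target class → [u].
/ʃ/ (between /u/ and /n/) fails the environment for rule 2, so it stays [ʃ].
/n/ (between /ʃ/ and /e/) is in the target of rule 3 but the environment (before a labial or velar stop) is not met → [n].
/e/ (between /n/ and /k/) is unaffected → [e].
/k/ (between /e/ and /k/) is unaffected → [k].
/k/ — not in any rule's target class → [k].
/a/ — not in any rule's target class → [a].
Rule 1 applies to /l/ (word-final: word-finally) → [ɫ].

[lazuʃnekkaɫ]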